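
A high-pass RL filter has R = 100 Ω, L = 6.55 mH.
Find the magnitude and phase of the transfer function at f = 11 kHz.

Step 1 — Angular frequency: ω = 2π·1.1e+04 = 6.912e+04 rad/s.
Step 2 — Transfer function: H(jω) = jωL/(R + jωL).
Step 3 — Numerator jωL = j·452.7; denominator R + jωL = 100 + j452.7.
Step 4 — H = 0.9535 + j0.2106.
Step 5 — Magnitude: |H| = 0.9765 (-0.2 dB); phase: φ = 12.5°.

|H| = 0.9765 (-0.2 dB), φ = 12.5°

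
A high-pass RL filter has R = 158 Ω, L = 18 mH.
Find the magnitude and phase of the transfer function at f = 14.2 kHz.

Step 1 — Angular frequency: ω = 2π·1.42e+04 = 8.922e+04 rad/s.
Step 2 — Transfer function: H(jω) = jωL/(R + jωL).
Step 3 — Numerator jωL = j·1606; denominator R + jωL = 158 + j1606.
Step 4 — H = 0.9904 + j0.09744.
Step 5 — Magnitude: |H| = 0.9952 (-0.0 dB); phase: φ = 5.6°.

|H| = 0.9952 (-0.0 dB), φ = 5.6°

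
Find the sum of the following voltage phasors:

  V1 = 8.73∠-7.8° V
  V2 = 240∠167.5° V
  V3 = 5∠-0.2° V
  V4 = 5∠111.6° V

Step 1 — Convert each phasor to rectangular form:
  V1 = 8.73·(cos(-7.8°) + j·sin(-7.8°)) = 8.649 - j1.185 V
  V2 = 240·(cos(167.5°) + j·sin(167.5°)) = -234.3 + j51.95 V
  V3 = 5·(cos(-0.2°) + j·sin(-0.2°)) = 5 - j0.01745 V
  V4 = 5·(cos(111.6°) + j·sin(111.6°)) = -1.841 + j4.649 V
Step 2 — Sum components: V_total = -222.5 + j55.39 V.
Step 3 — Convert to polar: |V_total| = 229.3 V, ∠V_total = 166.0°.

V_total = 229.3∠166.0° V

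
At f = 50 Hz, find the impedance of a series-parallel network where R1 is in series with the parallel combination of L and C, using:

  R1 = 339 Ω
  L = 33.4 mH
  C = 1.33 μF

Step 1 — Angular frequency: ω = 2π·f = 2π·50 = 314.2 rad/s.
Step 2 — Component impedances:
  R1: Z = R = 339 Ω
  L: Z = jωL = j·314.2·0.0334 = 0 + j10.49 Ω
  C: Z = 1/(jωC) = -j/(ω·C) = 0 - j2393 Ω
Step 3 — Parallel branch: L || C = 1/(1/L + 1/C) = 0 + j10.54 Ω.
Step 4 — Series with R1: Z_total = R1 + (L || C) = 339 + j10.54 Ω = 339.2∠1.8° Ω.

Z = 339 + j10.54 Ω = 339.2∠1.8° Ω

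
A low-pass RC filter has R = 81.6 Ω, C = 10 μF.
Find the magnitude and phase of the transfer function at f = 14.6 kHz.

Step 1 — Angular frequency: ω = 2π·1.46e+04 = 9.173e+04 rad/s.
Step 2 — Transfer function: H(jω) = 1/(1 + jωRC).
Step 3 — Denominator: 1 + jωRC = 1 + j·9.173e+04·81.6·1e-05 = 1 + j74.86.
Step 4 — H = 0.0001784 - j0.01336.
Step 5 — Magnitude: |H| = 0.01336 (-37.5 dB); phase: φ = -89.2°.

|H| = 0.01336 (-37.5 dB), φ = -89.2°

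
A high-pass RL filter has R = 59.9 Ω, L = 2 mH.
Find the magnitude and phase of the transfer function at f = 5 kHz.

Step 1 — Angular frequency: ω = 2π·5000 = 3.142e+04 rad/s.
Step 2 — Transfer function: H(jω) = jωL/(R + jωL).
Step 3 — Numerator jωL = j·62.83; denominator R + jωL = 59.9 + j62.83.
Step 4 — H = 0.5239 + j0.4994.
Step 5 — Magnitude: |H| = 0.7238 (-2.8 dB); phase: φ = 43.6°.

|H| = 0.7238 (-2.8 dB), φ = 43.6°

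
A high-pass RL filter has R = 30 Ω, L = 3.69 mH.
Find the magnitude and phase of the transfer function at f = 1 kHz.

Step 1 — Angular frequency: ω = 2π·1000 = 6283 rad/s.
Step 2 — Transfer function: H(jω) = jωL/(R + jωL).
Step 3 — Numerator jωL = j·23.18; denominator R + jωL = 30 + j23.18.
Step 4 — H = 0.3739 + j0.4838.
Step 5 — Magnitude: |H| = 0.6115 (-4.3 dB); phase: φ = 52.3°.

|H| = 0.6115 (-4.3 dB), φ = 52.3°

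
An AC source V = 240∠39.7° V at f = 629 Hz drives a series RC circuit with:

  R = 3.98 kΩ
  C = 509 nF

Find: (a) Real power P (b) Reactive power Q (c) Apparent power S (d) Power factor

Step 1 — Angular frequency: ω = 2π·f = 2π·629 = 3952 rad/s.
Step 2 — Component impedances:
  R: Z = R = 3980 Ω
  C: Z = 1/(jωC) = -j/(ω·C) = 0 - j497.1 Ω
Step 3 — Series combination: Z_total = R + C = 3980 - j497.1 Ω = 4011∠-7.1° Ω.
Step 4 — Source phasor: V = 240∠39.7° V = 184.7 + j153.3 V.
Step 5 — Current: I = V / Z = 0.04095 + j0.04363 A = 0.05984∠46.8° A.
Step 6 — Complex power: S = V·I* = 14.25 - j1.78 VA.
Step 7 — Real power: P = Re(S) = 14.25 W.
Step 8 — Reactive power: Q = Im(S) = -1.78 VAR.
Step 9 — Apparent power: |S| = 14.36 VA.
Step 10 — Power factor: PF = P/|S| = 0.9923 (leading).

(a) P = 14.25 W  (b) Q = -1.78 VAR  (c) S = 14.36 VA  (d) PF = 0.9923 (leading)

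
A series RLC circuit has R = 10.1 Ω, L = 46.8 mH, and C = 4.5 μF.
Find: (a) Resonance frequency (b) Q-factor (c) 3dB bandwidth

Step 1 — Resonance: ω₀ = 1/√(LC) = 1/√(0.0468·4.5e-06) = 2179 rad/s.
Step 2 — f₀ = ω₀/(2π) = 346.8 Hz.
Step 3 — Series Q: Q = ω₀L/R = 2179·0.0468/10.1 = 10.1.
Step 4 — Bandwidth: Δω = ω₀/Q = 215.8 rad/s; BW = Δω/(2π) = 34.35 Hz.

(a) f₀ = 346.8 Hz  (b) Q = 10.1  (c) BW = 34.35 Hz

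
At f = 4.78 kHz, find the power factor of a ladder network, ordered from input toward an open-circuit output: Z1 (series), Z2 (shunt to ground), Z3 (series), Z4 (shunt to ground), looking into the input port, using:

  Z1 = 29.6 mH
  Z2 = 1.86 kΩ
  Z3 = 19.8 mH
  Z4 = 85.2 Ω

Step 1 — Angular frequency: ω = 2π·f = 2π·4780 = 3.003e+04 rad/s.
Step 2 — Component impedances:
  Z1: Z = jωL = j·3.003e+04·0.0296 = 0 + j889 Ω
  Z2: Z = R = 1860 Ω
  Z3: Z = jωL = j·3.003e+04·0.0198 = 0 + j594.7 Ω
  Z4: Z = R = 85.2 Ω
Step 3 — Ladder network (open output): work backward from the far end, alternating series and parallel combinations. Z_in = 233.5 + j1386 Ω = 1406∠80.4° Ω.
Step 4 — Power factor: PF = cos(φ) = Re(Z)/|Z| = 233.5/1406 = 0.1661.
Step 5 — Type: Im(Z) = 1386 ⇒ lagging (phase φ = 80.4°).

PF = 0.1661 (lagging, φ = 80.4°)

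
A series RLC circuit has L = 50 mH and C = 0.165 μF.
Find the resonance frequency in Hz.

Step 1 — Resonance condition Im(Z)=0 gives ω₀ = 1/√(LC).
Step 2 — ω₀ = 1/√(0.05·1.65e-07) = 1.101e+04 rad/s.
Step 3 — f₀ = ω₀/(2π) = 1752 Hz.

f₀ = 1752 Hz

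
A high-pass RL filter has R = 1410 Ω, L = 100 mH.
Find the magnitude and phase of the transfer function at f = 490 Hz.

Step 1 — Angular frequency: ω = 2π·490 = 3079 rad/s.
Step 2 — Transfer function: H(jω) = jωL/(R + jωL).
Step 3 — Numerator jωL = j·307.9; denominator R + jωL = 1410 + j307.9.
Step 4 — H = 0.04551 + j0.2084.
Step 5 — Magnitude: |H| = 0.2133 (-13.4 dB); phase: φ = 77.7°.

|H| = 0.2133 (-13.4 dB), φ = 77.7°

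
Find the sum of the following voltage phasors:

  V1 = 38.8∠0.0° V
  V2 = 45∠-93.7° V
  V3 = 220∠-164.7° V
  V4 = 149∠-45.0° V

Step 1 — Convert each phasor to rectangular form:
  V1 = 38.8·(cos(0.0°) + j·sin(0.0°)) = 38.8 V
  V2 = 45·(cos(-93.7°) + j·sin(-93.7°)) = -2.904 - j44.91 V
  V3 = 220·(cos(-164.7°) + j·sin(-164.7°)) = -212.2 - j58.05 V
  V4 = 149·(cos(-45.0°) + j·sin(-45.0°)) = 105.4 - j105.4 V
Step 2 — Sum components: V_total = -70.95 - j208.3 V.
Step 3 — Convert to polar: |V_total| = 220.1 V, ∠V_total = -108.8°.

V_total = 220.1∠-108.8° V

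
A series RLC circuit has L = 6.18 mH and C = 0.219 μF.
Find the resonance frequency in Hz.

Step 1 — Resonance condition Im(Z)=0 gives ω₀ = 1/√(LC).
Step 2 — ω₀ = 1/√(0.00618·2.19e-07) = 2.718e+04 rad/s.
Step 3 — f₀ = ω₀/(2π) = 4326 Hz.

f₀ = 4326 Hz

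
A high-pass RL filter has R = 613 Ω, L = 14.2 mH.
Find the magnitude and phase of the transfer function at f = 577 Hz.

Step 1 — Angular frequency: ω = 2π·577 = 3625 rad/s.
Step 2 — Transfer function: H(jω) = jωL/(R + jωL).
Step 3 — Numerator jωL = j·51.48; denominator R + jωL = 613 + j51.48.
Step 4 — H = 0.007003 + j0.08339.
Step 5 — Magnitude: |H| = 0.08369 (-21.5 dB); phase: φ = 85.2°.

|H| = 0.08369 (-21.5 dB), φ = 85.2°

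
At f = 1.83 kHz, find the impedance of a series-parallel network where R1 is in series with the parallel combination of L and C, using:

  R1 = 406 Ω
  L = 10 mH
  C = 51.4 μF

Step 1 — Angular frequency: ω = 2π·f = 2π·1830 = 1.15e+04 rad/s.
Step 2 — Component impedances:
  R1: Z = R = 406 Ω
  L: Z = jωL = j·1.15e+04·0.01 = 0 + j115 Ω
  C: Z = 1/(jωC) = -j/(ω·C) = 0 - j1.692 Ω
Step 3 — Parallel branch: L || C = 1/(1/L + 1/C) = 0 - j1.717 Ω.
Step 4 — Series with R1: Z_total = R1 + (L || C) = 406 - j1.717 Ω = 406∠-0.2° Ω.

Z = 406 - j1.717 Ω = 406∠-0.2° Ω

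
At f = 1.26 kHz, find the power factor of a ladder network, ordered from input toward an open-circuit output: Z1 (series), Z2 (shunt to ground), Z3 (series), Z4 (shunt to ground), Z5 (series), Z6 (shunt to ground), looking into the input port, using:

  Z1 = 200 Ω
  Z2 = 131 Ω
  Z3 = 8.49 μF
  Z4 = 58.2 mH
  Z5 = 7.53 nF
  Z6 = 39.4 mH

Step 1 — Angular frequency: ω = 2π·f = 2π·1260 = 7917 rad/s.
Step 2 — Component impedances:
  Z1: Z = R = 200 Ω
  Z2: Z = R = 131 Ω
  Z3: Z = 1/(jωC) = -j/(ω·C) = 0 - j14.88 Ω
  Z4: Z = jωL = j·7917·0.0582 = 0 + j460.8 Ω
  Z5: Z = 1/(jωC) = -j/(ω·C) = 0 - j1.677e+04 Ω
  Z6: Z = jωL = j·7917·0.0394 = 0 + j311.9 Ω
Step 3 — Ladder network (open output): work backward from the far end, alternating series and parallel combinations. Z_in = 321.1 + j34.56 Ω = 323∠6.1° Ω.
Step 4 — Power factor: PF = cos(φ) = Re(Z)/|Z| = 321.14/322.99 = 0.9943.
Step 5 — Type: Im(Z) = 34.56 ⇒ lagging (phase φ = 6.1°).

PF = 0.9943 (lagging, φ = 6.1°)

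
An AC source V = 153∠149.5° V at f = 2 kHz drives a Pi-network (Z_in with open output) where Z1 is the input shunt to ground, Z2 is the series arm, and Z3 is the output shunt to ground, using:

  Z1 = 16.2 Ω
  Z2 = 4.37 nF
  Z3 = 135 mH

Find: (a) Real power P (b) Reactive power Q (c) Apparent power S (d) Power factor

Step 1 — Angular frequency: ω = 2π·f = 2π·2000 = 1.257e+04 rad/s.
Step 2 — Component impedances:
  Z1: Z = R = 16.2 Ω
  Z2: Z = 1/(jωC) = -j/(ω·C) = 0 - j1.821e+04 Ω
  Z3: Z = jωL = j·1.257e+04·0.135 = 0 + j1696 Ω
Step 3 — With open output, the series arm Z2 and the output shunt Z3 appear in series to ground: Z2 + Z3 = 0 - j1.651e+04 Ω.
Step 4 — Parallel with input shunt Z1: Z_in = Z1 || (Z2 + Z3) = 16.2 - j0.01589 Ω = 16.2∠-0.1° Ω.
Step 5 — Source phasor: V = 153∠149.5° V = -131.8 + j77.65 V.
Step 6 — Current: I = V / Z = -8.142 + j4.785 A = 9.444∠149.6° A.
Step 7 — Complex power: S = V·I* = 1445 - j1.418 VA.
Step 8 — Real power: P = Re(S) = 1445 W.
Step 9 — Reactive power: Q = Im(S) = -1.418 VAR.
Step 10 — Apparent power: |S| = 1445 VA.
Step 11 — Power factor: PF = P/|S| = 1 (leading).

(a) P = 1445 W  (b) Q = -1.418 VAR  (c) S = 1445 VA  (d) PF = 1 (leading)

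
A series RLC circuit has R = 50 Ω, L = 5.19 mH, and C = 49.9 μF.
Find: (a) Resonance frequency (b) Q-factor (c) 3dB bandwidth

Step 1 — Resonance: ω₀ = 1/√(LC) = 1/√(0.00519·4.99e-05) = 1965 rad/s.
Step 2 — f₀ = ω₀/(2π) = 312.7 Hz.
Step 3 — Series Q: Q = ω₀L/R = 1965·0.00519/50 = 0.204.
Step 4 — Bandwidth: Δω = ω₀/Q = 9634 rad/s; BW = Δω/(2π) = 1533 Hz.

(a) f₀ = 312.7 Hz  (b) Q = 0.204  (c) BW = 1533 Hz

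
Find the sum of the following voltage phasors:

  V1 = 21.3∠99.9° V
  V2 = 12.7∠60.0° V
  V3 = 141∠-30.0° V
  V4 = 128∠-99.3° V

Step 1 — Convert each phasor to rectangular form:
  V1 = 21.3·(cos(99.9°) + j·sin(99.9°)) = -3.662 + j20.98 V
  V2 = 12.7·(cos(60.0°) + j·sin(60.0°)) = 6.35 + j11 V
  V3 = 141·(cos(-30.0°) + j·sin(-30.0°)) = 122.1 - j70.5 V
  V4 = 128·(cos(-99.3°) + j·sin(-99.3°)) = -20.69 - j126.3 V
Step 2 — Sum components: V_total = 104.1 - j164.8 V.
Step 3 — Convert to polar: |V_total| = 195 V, ∠V_total = -57.7°.

V_total = 195∠-57.7° V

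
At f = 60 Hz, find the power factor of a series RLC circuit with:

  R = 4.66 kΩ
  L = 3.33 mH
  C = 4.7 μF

Step 1 — Angular frequency: ω = 2π·f = 2π·60 = 377 rad/s.
Step 2 — Component impedances:
  R: Z = R = 4660 Ω
  L: Z = jωL = j·377·0.00333 = 0 + j1.255 Ω
  C: Z = 1/(jωC) = -j/(ω·C) = 0 - j564.4 Ω
Step 3 — Series combination: Z_total = R + L + C = 4660 - j563.1 Ω = 4694∠-6.9° Ω.
Step 4 — Power factor: PF = cos(φ) = Re(Z)/|Z| = 4660/4694 = 0.9928.
Step 5 — Type: Im(Z) = -563.1 ⇒ leading (phase φ = -6.9°).

PF = 0.9928 (leading, φ = -6.9°)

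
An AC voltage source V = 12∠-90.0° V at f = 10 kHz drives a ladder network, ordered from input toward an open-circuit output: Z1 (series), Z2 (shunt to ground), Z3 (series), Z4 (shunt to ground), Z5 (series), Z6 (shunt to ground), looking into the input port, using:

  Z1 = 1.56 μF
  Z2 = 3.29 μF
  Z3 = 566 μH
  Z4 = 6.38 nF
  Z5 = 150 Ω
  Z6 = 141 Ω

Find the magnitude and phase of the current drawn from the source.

Step 1 — Angular frequency: ω = 2π·f = 2π·1e+04 = 6.283e+04 rad/s.
Step 2 — Component impedances:
  Z1: Z = 1/(jωC) = -j/(ω·C) = 0 - j10.2 Ω
  Z2: Z = 1/(jωC) = -j/(ω·C) = 0 - j4.838 Ω
  Z3: Z = jωL = j·6.283e+04·0.000566 = 0 + j35.56 Ω
  Z4: Z = 1/(jωC) = -j/(ω·C) = 0 - j2495 Ω
  Z5: Z = R = 150 Ω
  Z6: Z = R = 141 Ω
Step 3 — Ladder network (open output): work backward from the far end, alternating series and parallel combinations. Z_in = 0.08151 - j15.04 Ω = 15.04∠-89.7° Ω.
Step 4 — Source phasor: V = 12∠-90.0° V = 0 - j12 V.
Step 5 — Ohm's law: I = V / Z_total = (0 - j12) / (0.08151 - j15.04) = 0.7979 - j0.004324 A.
Step 6 — Convert to polar: |I| = 0.7979 A, ∠I = -0.3°.

I = 0.7979∠-0.3° A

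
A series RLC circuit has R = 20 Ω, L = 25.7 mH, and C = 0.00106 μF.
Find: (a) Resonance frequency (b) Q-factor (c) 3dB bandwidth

Step 1 — Resonance condition Im(Z)=0 gives ω₀ = 1/√(LC).
Step 2 — ω₀ = 1/√(0.0257·1.06e-09) = 1.916e+05 rad/s.
Step 3 — f₀ = ω₀/(2π) = 3.049e+04 Hz.
Step 4 — Series Q: Q = ω₀L/R = 1.916e+05·0.0257/20 = 246.2.
Step 5 — 3dB bandwidth: Δω = ω₀/Q = 778.2 rad/s; BW = Δω/(2π) = 123.9 Hz.

(a) f₀ = 3.049e+04 Hz  (b) Q = 246.2  (c) BW = 123.9 Hz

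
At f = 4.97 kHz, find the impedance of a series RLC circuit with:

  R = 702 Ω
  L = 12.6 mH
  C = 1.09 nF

Step 1 — Angular frequency: ω = 2π·f = 2π·4970 = 3.123e+04 rad/s.
Step 2 — Component impedances:
  R: Z = R = 702 Ω
  L: Z = jωL = j·3.123e+04·0.0126 = 0 + j393.5 Ω
  C: Z = 1/(jωC) = -j/(ω·C) = 0 - j2.938e+04 Ω
Step 3 — Series combination: Z_total = R + L + C = 702 - j2.899e+04 Ω = 2.899e+04∠-88.6° Ω.

Z = 702 - j2.899e+04 Ω = 2.899e+04∠-88.6° Ω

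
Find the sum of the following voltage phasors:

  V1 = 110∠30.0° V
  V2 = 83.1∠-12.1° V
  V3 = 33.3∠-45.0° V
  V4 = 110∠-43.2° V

Step 1 — Convert each phasor to rectangular form:
  V1 = 110·(cos(30.0°) + j·sin(30.0°)) = 95.26 + j55 V
  V2 = 83.1·(cos(-12.1°) + j·sin(-12.1°)) = 81.25 - j17.42 V
  V3 = 33.3·(cos(-45.0°) + j·sin(-45.0°)) = 23.55 - j23.55 V
  V4 = 110·(cos(-43.2°) + j·sin(-43.2°)) = 80.19 - j75.3 V
Step 2 — Sum components: V_total = 280.2 - j61.27 V.
Step 3 — Convert to polar: |V_total| = 286.9 V, ∠V_total = -12.3°.

V_total = 286.9∠-12.3° V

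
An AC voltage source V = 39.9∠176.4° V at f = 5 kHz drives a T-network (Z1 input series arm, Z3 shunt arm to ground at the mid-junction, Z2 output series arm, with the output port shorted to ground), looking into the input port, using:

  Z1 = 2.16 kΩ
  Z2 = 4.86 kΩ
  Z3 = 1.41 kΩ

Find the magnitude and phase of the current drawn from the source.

Step 1 — Angular frequency: ω = 2π·f = 2π·5000 = 3.142e+04 rad/s.
Step 2 — Component impedances:
  Z1: Z = R = 2160 Ω
  Z2: Z = R = 4860 Ω
  Z3: Z = R = 1410 Ω
Step 3 — With the output port shorted to ground, the output series arm Z2 runs from the junction to ground; the shunt arm Z3 also runs from the junction to ground. They appear in parallel: Z3 || Z2 = 1093 Ω.
Step 4 — Series with input arm Z1: Z_in = Z1 + (Z3 || Z2) = 3253 Ω = 3253∠0.0° Ω.
Step 5 — Source phasor: V = 39.9∠176.4° V = -39.82 + j2.505 V.
Step 6 — Ohm's law: I = V / Z_total = (-39.82 + j2.505) / (3253) = -0.01224 + j0.0007702 A.
Step 7 — Convert to polar: |I| = 0.01227 A, ∠I = 176.4°.

I = 0.01227∠176.4° A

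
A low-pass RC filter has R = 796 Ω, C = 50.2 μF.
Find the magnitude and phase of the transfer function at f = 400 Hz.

Step 1 — Angular frequency: ω = 2π·400 = 2513 rad/s.
Step 2 — Transfer function: H(jω) = 1/(1 + jωRC).
Step 3 — Denominator: 1 + jωRC = 1 + j·2513·796·5.02e-05 = 1 + j100.4.
Step 4 — H = 9.914e-05 - j0.009956.
Step 5 — Magnitude: |H| = 0.009957 (-40.0 dB); phase: φ = -89.4°.

|H| = 0.009957 (-40.0 dB), φ = -89.4°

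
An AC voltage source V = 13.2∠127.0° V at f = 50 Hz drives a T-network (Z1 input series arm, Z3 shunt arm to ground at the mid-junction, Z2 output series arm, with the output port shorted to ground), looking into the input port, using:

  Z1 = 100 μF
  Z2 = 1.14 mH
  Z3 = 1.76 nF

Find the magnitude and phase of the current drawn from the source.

Step 1 — Angular frequency: ω = 2π·f = 2π·50 = 314.2 rad/s.
Step 2 — Component impedances:
  Z1: Z = 1/(jωC) = -j/(ω·C) = 0 - j31.83 Ω
  Z2: Z = jωL = j·314.2·0.00114 = 0 + j0.3581 Ω
  Z3: Z = 1/(jωC) = -j/(ω·C) = 0 - j1.809e+06 Ω
Step 3 — With the output port shorted to ground, the output series arm Z2 runs from the junction to ground; the shunt arm Z3 also runs from the junction to ground. They appear in parallel: Z3 || Z2 = 0 + j0.3581 Ω.
Step 4 — Series with input arm Z1: Z_in = Z1 + (Z3 || Z2) = 0 - j31.47 Ω = 31.47∠-90.0° Ω.
Step 5 — Source phasor: V = 13.2∠127.0° V = -7.944 + j10.54 V.
Step 6 — Ohm's law: I = V / Z_total = (-7.944 + j10.54) / (0 - j31.47) = -0.335 - j0.2524 A.
Step 7 — Convert to polar: |I| = 0.4194 A, ∠I = -143.0°.

I = 0.4194∠-143.0° A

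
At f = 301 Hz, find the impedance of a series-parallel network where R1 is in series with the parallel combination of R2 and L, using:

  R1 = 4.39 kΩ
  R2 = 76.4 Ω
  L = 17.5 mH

Step 1 — Angular frequency: ω = 2π·f = 2π·301 = 1891 rad/s.
Step 2 — Component impedances:
  R1: Z = R = 4390 Ω
  R2: Z = R = 76.4 Ω
  L: Z = jωL = j·1891·0.0175 = 0 + j33.1 Ω
Step 3 — Parallel branch: R2 || L = 1/(1/R2 + 1/L) = 12.07 + j27.87 Ω.
Step 4 — Series with R1: Z_total = R1 + (R2 || L) = 4402 + j27.87 Ω = 4402∠0.4° Ω.

Z = 4402 + j27.87 Ω = 4402∠0.4° Ω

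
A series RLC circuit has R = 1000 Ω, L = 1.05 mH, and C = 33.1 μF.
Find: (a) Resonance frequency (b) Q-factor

Step 1 — Resonance condition Im(Z)=0 gives ω₀ = 1/√(LC).
Step 2 — ω₀ = 1/√(0.00105·3.31e-05) = 5364 rad/s.
Step 3 — f₀ = ω₀/(2π) = 853.7 Hz.
Step 4 — Series Q: Q = ω₀L/R = 5364·0.00105/1000 = 0.005632.

(a) f₀ = 853.7 Hz  (b) Q = 0.005632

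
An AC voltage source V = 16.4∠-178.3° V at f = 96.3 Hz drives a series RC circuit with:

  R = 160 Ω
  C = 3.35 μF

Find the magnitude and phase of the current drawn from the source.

Step 1 — Angular frequency: ω = 2π·f = 2π·96.3 = 605.1 rad/s.
Step 2 — Component impedances:
  R: Z = R = 160 Ω
  C: Z = 1/(jωC) = -j/(ω·C) = 0 - j493.3 Ω
Step 3 — Series combination: Z_total = R + C = 160 - j493.3 Ω = 518.6∠-72.0° Ω.
Step 4 — Source phasor: V = 16.4∠-178.3° V = -16.39 - j0.4865 V.
Step 5 — Ohm's law: I = V / Z_total = (-16.39 - j0.4865) / (160 - j493.3) = -0.008858 - j0.03035 A.
Step 6 — Convert to polar: |I| = 0.03162 A, ∠I = -106.3°.

I = 0.03162∠-106.3° A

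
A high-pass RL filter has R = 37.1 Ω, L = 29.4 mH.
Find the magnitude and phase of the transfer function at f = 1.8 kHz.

Step 1 — Angular frequency: ω = 2π·1800 = 1.131e+04 rad/s.
Step 2 — Transfer function: H(jω) = jωL/(R + jωL).
Step 3 — Numerator jωL = j·332.5; denominator R + jωL = 37.1 + j332.5.
Step 4 — H = 0.9877 + j0.1102.
Step 5 — Magnitude: |H| = 0.9938 (-0.1 dB); phase: φ = 6.4°.

|H| = 0.9938 (-0.1 dB), φ = 6.4°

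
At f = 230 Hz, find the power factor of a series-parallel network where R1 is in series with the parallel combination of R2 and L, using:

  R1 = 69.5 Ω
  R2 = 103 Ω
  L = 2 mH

Step 1 — Angular frequency: ω = 2π·f = 2π·230 = 1445 rad/s.
Step 2 — Component impedances:
  R1: Z = R = 69.5 Ω
  R2: Z = R = 103 Ω
  L: Z = jωL = j·1445·0.002 = 0 + j2.89 Ω
Step 3 — Parallel branch: R2 || L = 1/(1/R2 + 1/L) = 0.08104 + j2.888 Ω.
Step 4 — Series with R1: Z_total = R1 + (R2 || L) = 69.58 + j2.888 Ω = 69.64∠2.4° Ω.
Step 5 — Power factor: PF = cos(φ) = Re(Z)/|Z| = 69.58/69.64 = 0.9991.
Step 6 — Type: Im(Z) = 2.888 ⇒ lagging (phase φ = 2.4°).

PF = 0.9991 (lagging, φ = 2.4°)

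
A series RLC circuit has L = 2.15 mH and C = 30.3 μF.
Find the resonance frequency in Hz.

Step 1 — Resonance condition Im(Z)=0 gives ω₀ = 1/√(LC).
Step 2 — ω₀ = 1/√(0.00215·3.03e-05) = 3918 rad/s.
Step 3 — f₀ = ω₀/(2π) = 623.6 Hz.

f₀ = 623.6 Hz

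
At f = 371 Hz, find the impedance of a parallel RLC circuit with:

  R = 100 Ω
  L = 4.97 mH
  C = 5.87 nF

Step 1 — Angular frequency: ω = 2π·f = 2π·371 = 2331 rad/s.
Step 2 — Component impedances:
  R: Z = R = 100 Ω
  L: Z = jωL = j·2331·0.00497 = 0 + j11.59 Ω
  C: Z = 1/(jωC) = -j/(ω·C) = 0 - j7.308e+04 Ω
Step 3 — Parallel combination: 1/Z_total = 1/R + 1/L + 1/C; Z_total = 1.325 + j11.43 Ω = 11.51∠83.4° Ω.

Z = 1.325 + j11.43 Ω = 11.51∠83.4° Ω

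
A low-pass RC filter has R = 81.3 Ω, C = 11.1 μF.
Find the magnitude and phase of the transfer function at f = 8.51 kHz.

Step 1 — Angular frequency: ω = 2π·8510 = 5.347e+04 rad/s.
Step 2 — Transfer function: H(jω) = 1/(1 + jωRC).
Step 3 — Denominator: 1 + jωRC = 1 + j·5.347e+04·81.3·1.11e-05 = 1 + j48.25.
Step 4 — H = 0.0004293 - j0.02072.
Step 5 — Magnitude: |H| = 0.02072 (-33.7 dB); phase: φ = -88.8°.

|H| = 0.02072 (-33.7 dB), φ = -88.8°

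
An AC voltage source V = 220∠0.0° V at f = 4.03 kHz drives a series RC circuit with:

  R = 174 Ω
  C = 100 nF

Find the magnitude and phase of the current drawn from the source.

Step 1 — Angular frequency: ω = 2π·f = 2π·4030 = 2.532e+04 rad/s.
Step 2 — Component impedances:
  R: Z = R = 174 Ω
  C: Z = 1/(jωC) = -j/(ω·C) = 0 - j394.9 Ω
Step 3 — Series combination: Z_total = R + C = 174 - j394.9 Ω = 431.6∠-66.2° Ω.
Step 4 — Source phasor: V = 220∠0.0° V = 220 V.
Step 5 — Ohm's law: I = V / Z_total = (220) / (174 - j394.9) = 0.2055 + j0.4665 A.
Step 6 — Convert to polar: |I| = 0.5098 A, ∠I = 66.2°.

I = 0.5098∠66.2° A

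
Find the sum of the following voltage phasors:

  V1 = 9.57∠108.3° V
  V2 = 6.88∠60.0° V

Step 1 — Convert each phasor to rectangular form:
  V1 = 9.57·(cos(108.3°) + j·sin(108.3°)) = -3.005 + j9.086 V
  V2 = 6.88·(cos(60.0°) + j·sin(60.0°)) = 3.44 + j5.958 V
Step 2 — Sum components: V_total = 0.4351 + j15.04 V.
Step 3 — Convert to polar: |V_total| = 15.05 V, ∠V_total = 88.3°.

V_total = 15.05∠88.3° V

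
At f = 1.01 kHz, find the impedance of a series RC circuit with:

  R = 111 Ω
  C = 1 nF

Step 1 — Angular frequency: ω = 2π·f = 2π·1010 = 6346 rad/s.
Step 2 — Component impedances:
  R: Z = R = 111 Ω
  C: Z = 1/(jωC) = -j/(ω·C) = 0 - j1.576e+05 Ω
Step 3 — Series combination: Z_total = R + C = 111 - j1.576e+05 Ω = 1.576e+05∠-90.0° Ω.

Z = 111 - j1.576e+05 Ω = 1.576e+05∠-90.0° Ω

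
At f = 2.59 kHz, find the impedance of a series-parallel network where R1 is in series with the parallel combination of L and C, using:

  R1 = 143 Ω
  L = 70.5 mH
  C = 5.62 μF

Step 1 — Angular frequency: ω = 2π·f = 2π·2590 = 1.627e+04 rad/s.
Step 2 — Component impedances:
  R1: Z = R = 143 Ω
  L: Z = jωL = j·1.627e+04·0.0705 = 0 + j1147 Ω
  C: Z = 1/(jωC) = -j/(ω·C) = 0 - j10.93 Ω
Step 3 — Parallel branch: L || C = 1/(1/L + 1/C) = 0 - j11.04 Ω.
Step 4 — Series with R1: Z_total = R1 + (L || C) = 143 - j11.04 Ω = 143.4∠-4.4° Ω.

Z = 143 - j11.04 Ω = 143.4∠-4.4° Ω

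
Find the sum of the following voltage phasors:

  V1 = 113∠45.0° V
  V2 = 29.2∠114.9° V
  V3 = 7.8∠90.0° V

Step 1 — Convert each phasor to rectangular form:
  V1 = 113·(cos(45.0°) + j·sin(45.0°)) = 79.9 + j79.9 V
  V2 = 29.2·(cos(114.9°) + j·sin(114.9°)) = -12.29 + j26.49 V
  V3 = 7.8·(cos(90.0°) + j·sin(90.0°)) = 0 + j7.8 V
Step 2 — Sum components: V_total = 67.61 + j114.2 V.
Step 3 — Convert to polar: |V_total| = 132.7 V, ∠V_total = 59.4°.

V_total = 132.7∠59.4° V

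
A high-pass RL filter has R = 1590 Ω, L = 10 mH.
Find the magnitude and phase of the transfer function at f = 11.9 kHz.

Step 1 — Angular frequency: ω = 2π·1.19e+04 = 7.477e+04 rad/s.
Step 2 — Transfer function: H(jω) = jωL/(R + jωL).
Step 3 — Numerator jωL = j·747.7; denominator R + jωL = 1590 + j747.7.
Step 4 — H = 0.1811 + j0.3851.
Step 5 — Magnitude: |H| = 0.4255 (-7.4 dB); phase: φ = 64.8°.

|H| = 0.4255 (-7.4 dB), φ = 64.8°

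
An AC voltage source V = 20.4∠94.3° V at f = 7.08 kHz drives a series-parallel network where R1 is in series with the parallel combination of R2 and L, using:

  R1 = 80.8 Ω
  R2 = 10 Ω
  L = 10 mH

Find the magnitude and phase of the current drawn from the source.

Step 1 — Angular frequency: ω = 2π·f = 2π·7080 = 4.448e+04 rad/s.
Step 2 — Component impedances:
  R1: Z = R = 80.8 Ω
  R2: Z = R = 10 Ω
  L: Z = jωL = j·4.448e+04·0.01 = 0 + j444.8 Ω
Step 3 — Parallel branch: R2 || L = 1/(1/R2 + 1/L) = 9.995 + j0.2247 Ω.
Step 4 — Series with R1: Z_total = R1 + (R2 || L) = 90.79 + j0.2247 Ω = 90.8∠0.1° Ω.
Step 5 — Source phasor: V = 20.4∠94.3° V = -1.53 + j20.34 V.
Step 6 — Ohm's law: I = V / Z_total = (-1.53 + j20.34) / (90.79 + j0.2247) = -0.01629 + j0.2241 A.
Step 7 — Convert to polar: |I| = 0.2247 A, ∠I = 94.2°.

I = 0.2247∠94.2° A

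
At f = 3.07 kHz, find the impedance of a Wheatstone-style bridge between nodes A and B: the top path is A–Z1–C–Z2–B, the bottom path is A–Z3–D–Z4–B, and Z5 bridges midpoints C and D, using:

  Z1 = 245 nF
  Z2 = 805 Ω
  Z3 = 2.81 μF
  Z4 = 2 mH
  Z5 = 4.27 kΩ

Step 1 — Angular frequency: ω = 2π·f = 2π·3070 = 1.929e+04 rad/s.
Step 2 — Component impedances:
  Z1: Z = 1/(jωC) = -j/(ω·C) = 0 - j211.6 Ω
  Z2: Z = R = 805 Ω
  Z3: Z = 1/(jωC) = -j/(ω·C) = 0 - j18.45 Ω
  Z4: Z = jωL = j·1.929e+04·0.002 = 0 + j38.58 Ω
  Z5: Z = R = 4270 Ω
Step 3 — Bridge requires nodal analysis (the Z5 bridge couples midpoints C and D, so the two paths cannot be reduced to a simple series/parallel combination). Setting node B to ground and injecting 1 A at node A, the 3-node admittance system at A, C, D solves to V_A = Z_AB = 0.5618 + j20.2 Ω = 20.21∠88.4° Ω.

Z = 0.5618 + j20.2 Ω = 20.21∠88.4° Ω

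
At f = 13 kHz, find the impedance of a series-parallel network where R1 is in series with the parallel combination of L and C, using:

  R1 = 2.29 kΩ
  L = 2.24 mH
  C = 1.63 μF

Step 1 — Angular frequency: ω = 2π·f = 2π·1.3e+04 = 8.168e+04 rad/s.
Step 2 — Component impedances:
  R1: Z = R = 2290 Ω
  L: Z = jωL = j·8.168e+04·0.00224 = 0 + j183 Ω
  C: Z = 1/(jωC) = -j/(ω·C) = 0 - j7.511 Ω
Step 3 — Parallel branch: L || C = 1/(1/L + 1/C) = 0 - j7.832 Ω.
Step 4 — Series with R1: Z_total = R1 + (L || C) = 2290 - j7.832 Ω = 2290∠-0.2° Ω.

Z = 2290 - j7.832 Ω = 2290∠-0.2° Ω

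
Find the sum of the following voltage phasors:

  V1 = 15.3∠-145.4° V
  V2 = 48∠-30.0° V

Step 1 — Convert each phasor to rectangular form:
  V1 = 15.3·(cos(-145.4°) + j·sin(-145.4°)) = -12.59 - j8.688 V
  V2 = 48·(cos(-30.0°) + j·sin(-30.0°)) = 41.57 - j24 V
Step 2 — Sum components: V_total = 28.98 - j32.69 V.
Step 3 — Convert to polar: |V_total| = 43.68 V, ∠V_total = -48.4°.

V_total = 43.68∠-48.4° V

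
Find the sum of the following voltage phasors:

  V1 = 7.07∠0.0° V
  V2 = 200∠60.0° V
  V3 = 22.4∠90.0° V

Step 1 — Convert each phasor to rectangular form:
  V1 = 7.07·(cos(0.0°) + j·sin(0.0°)) = 7.07 V
  V2 = 200·(cos(60.0°) + j·sin(60.0°)) = 100 + j173.2 V
  V3 = 22.4·(cos(90.0°) + j·sin(90.0°)) = 0 + j22.4 V
Step 2 — Sum components: V_total = 107.1 + j195.6 V.
Step 3 — Convert to polar: |V_total| = 223 V, ∠V_total = 61.3°.

V_total = 223∠61.3° V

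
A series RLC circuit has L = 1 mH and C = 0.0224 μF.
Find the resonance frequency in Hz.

Step 1 — Resonance condition Im(Z)=0 gives ω₀ = 1/√(LC).
Step 2 — ω₀ = 1/√(0.001·2.24e-08) = 2.113e+05 rad/s.
Step 3 — f₀ = ω₀/(2π) = 3.363e+04 Hz.

f₀ = 3.363e+04 Hz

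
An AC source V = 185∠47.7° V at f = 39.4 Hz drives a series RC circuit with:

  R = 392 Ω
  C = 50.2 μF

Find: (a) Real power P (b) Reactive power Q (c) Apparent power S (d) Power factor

Step 1 — Angular frequency: ω = 2π·f = 2π·39.4 = 247.6 rad/s.
Step 2 — Component impedances:
  R: Z = R = 392 Ω
  C: Z = 1/(jωC) = -j/(ω·C) = 0 - j80.47 Ω
Step 3 — Series combination: Z_total = R + C = 392 - j80.47 Ω = 400.2∠-11.6° Ω.
Step 4 — Source phasor: V = 185∠47.7° V = 124.5 + j136.8 V.
Step 5 — Current: I = V / Z = 0.236 + j0.3975 A = 0.4623∠59.3° A.
Step 6 — Complex power: S = V·I* = 83.78 - j17.2 VA.
Step 7 — Real power: P = Re(S) = 83.78 W.
Step 8 — Reactive power: Q = Im(S) = -17.2 VAR.
Step 9 — Apparent power: |S| = 85.53 VA.
Step 10 — Power factor: PF = P/|S| = 0.9796 (leading).

(a) P = 83.78 W  (b) Q = -17.2 VAR  (c) S = 85.53 VA  (d) PF = 0.9796 (leading)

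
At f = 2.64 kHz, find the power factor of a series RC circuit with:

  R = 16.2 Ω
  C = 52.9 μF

Step 1 — Angular frequency: ω = 2π·f = 2π·2640 = 1.659e+04 rad/s.
Step 2 — Component impedances:
  R: Z = R = 16.2 Ω
  C: Z = 1/(jωC) = -j/(ω·C) = 0 - j1.14 Ω
Step 3 — Series combination: Z_total = R + C = 16.2 - j1.14 Ω = 16.24∠-4.0° Ω.
Step 4 — Power factor: PF = cos(φ) = Re(Z)/|Z| = 16.2/16.24 = 0.9975.
Step 5 — Type: Im(Z) = -1.14 ⇒ leading (phase φ = -4.0°).

PF = 0.9975 (leading, φ = -4.0°)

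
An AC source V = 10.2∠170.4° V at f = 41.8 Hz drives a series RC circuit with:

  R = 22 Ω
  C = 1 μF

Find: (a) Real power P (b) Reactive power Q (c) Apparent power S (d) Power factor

Step 1 — Angular frequency: ω = 2π·f = 2π·41.8 = 262.6 rad/s.
Step 2 — Component impedances:
  R: Z = R = 22 Ω
  C: Z = 1/(jωC) = -j/(ω·C) = 0 - j3808 Ω
Step 3 — Series combination: Z_total = R + C = 22 - j3808 Ω = 3808∠-89.7° Ω.
Step 4 — Source phasor: V = 10.2∠170.4° V = -10.06 + j1.701 V.
Step 5 — Current: I = V / Z = -0.000462 - j0.002639 A = 0.002679∠-99.9° A.
Step 6 — Complex power: S = V·I* = 0.0001579 - j0.02732 VA.
Step 7 — Real power: P = Re(S) = 0.0001579 W.
Step 8 — Reactive power: Q = Im(S) = -0.02732 VAR.
Step 9 — Apparent power: |S| = 0.02732 VA.
Step 10 — Power factor: PF = P/|S| = 0.005778 (leading).

(a) P = 0.0001579 W  (b) Q = -0.02732 VAR  (c) S = 0.02732 VA  (d) PF = 0.005778 (leading)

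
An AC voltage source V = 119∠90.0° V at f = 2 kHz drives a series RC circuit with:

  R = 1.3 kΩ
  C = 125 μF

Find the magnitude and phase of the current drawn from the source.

Step 1 — Angular frequency: ω = 2π·f = 2π·2000 = 1.257e+04 rad/s.
Step 2 — Component impedances:
  R: Z = R = 1300 Ω
  C: Z = 1/(jωC) = -j/(ω·C) = 0 - j0.6366 Ω
Step 3 — Series combination: Z_total = R + C = 1300 - j0.6366 Ω = 1300∠-0.0° Ω.
Step 4 — Source phasor: V = 119∠90.0° V = 0 + j119 V.
Step 5 — Ohm's law: I = V / Z_total = (0 + j119) / (1300 - j0.6366) = -4.483e-05 + j0.09154 A.
Step 6 — Convert to polar: |I| = 0.09154 A, ∠I = 90.0°.

I = 0.09154∠90.0° A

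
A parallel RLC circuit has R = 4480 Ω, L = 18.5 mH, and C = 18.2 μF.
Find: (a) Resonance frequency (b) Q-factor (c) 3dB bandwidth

Step 1 — Resonance: ω₀ = 1/√(LC) = 1/√(0.0185·1.82e-05) = 1723 rad/s.
Step 2 — f₀ = ω₀/(2π) = 274.3 Hz.
Step 3 — Parallel Q: Q = R/(ω₀L) = 4480/(1723·0.0185) = 140.5.
Step 4 — Bandwidth: Δω = ω₀/Q = 12.26 rad/s; BW = Δω/(2π) = 1.952 Hz.

(a) f₀ = 274.3 Hz  (b) Q = 140.5  (c) BW = 1.952 Hz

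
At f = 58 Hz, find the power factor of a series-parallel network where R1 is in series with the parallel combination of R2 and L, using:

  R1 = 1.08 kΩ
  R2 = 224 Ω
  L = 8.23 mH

Step 1 — Angular frequency: ω = 2π·f = 2π·58 = 364.4 rad/s.
Step 2 — Component impedances:
  R1: Z = R = 1080 Ω
  R2: Z = R = 224 Ω
  L: Z = jωL = j·364.4·0.00823 = 0 + j2.999 Ω
Step 3 — Parallel branch: R2 || L = 1/(1/R2 + 1/L) = 0.04015 + j2.999 Ω.
Step 4 — Series with R1: Z_total = R1 + (R2 || L) = 1080 + j2.999 Ω = 1080∠0.2° Ω.
Step 5 — Power factor: PF = cos(φ) = Re(Z)/|Z| = 1080/1080 = 1.
Step 6 — Type: Im(Z) = 2.999 ⇒ lagging (phase φ = 0.2°).

PF = 1 (lagging, φ = 0.2°)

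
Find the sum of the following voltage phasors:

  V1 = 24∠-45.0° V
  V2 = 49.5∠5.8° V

Step 1 — Convert each phasor to rectangular form:
  V1 = 24·(cos(-45.0°) + j·sin(-45.0°)) = 16.97 - j16.97 V
  V2 = 49.5·(cos(5.8°) + j·sin(5.8°)) = 49.25 + j5.002 V
Step 2 — Sum components: V_total = 66.22 - j11.97 V.
Step 3 — Convert to polar: |V_total| = 67.29 V, ∠V_total = -10.2°.

V_total = 67.29∠-10.2° V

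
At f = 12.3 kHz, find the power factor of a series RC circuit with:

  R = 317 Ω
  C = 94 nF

Step 1 — Angular frequency: ω = 2π·f = 2π·1.23e+04 = 7.728e+04 rad/s.
Step 2 — Component impedances:
  R: Z = R = 317 Ω
  C: Z = 1/(jωC) = -j/(ω·C) = 0 - j137.7 Ω
Step 3 — Series combination: Z_total = R + C = 317 - j137.7 Ω = 345.6∠-23.5° Ω.
Step 4 — Power factor: PF = cos(φ) = Re(Z)/|Z| = 317/345.597 = 0.9173.
Step 5 — Type: Im(Z) = -137.7 ⇒ leading (phase φ = -23.5°).

PF = 0.9173 (leading, φ = -23.5°)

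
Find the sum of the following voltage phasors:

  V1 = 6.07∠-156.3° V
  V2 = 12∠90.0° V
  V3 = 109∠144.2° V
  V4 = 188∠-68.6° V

Step 1 — Convert each phasor to rectangular form:
  V1 = 6.07·(cos(-156.3°) + j·sin(-156.3°)) = -5.558 - j2.44 V
  V2 = 12·(cos(90.0°) + j·sin(90.0°)) = 0 + j12 V
  V3 = 109·(cos(144.2°) + j·sin(144.2°)) = -88.41 + j63.76 V
  V4 = 188·(cos(-68.6°) + j·sin(-68.6°)) = 68.6 - j175 V
Step 2 — Sum components: V_total = -25.37 - j101.7 V.
Step 3 — Convert to polar: |V_total| = 104.8 V, ∠V_total = -104.0°.

V_total = 104.8∠-104.0° V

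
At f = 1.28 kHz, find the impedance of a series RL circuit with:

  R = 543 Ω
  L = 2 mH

Step 1 — Angular frequency: ω = 2π·f = 2π·1280 = 8042 rad/s.
Step 2 — Component impedances:
  R: Z = R = 543 Ω
  L: Z = jωL = j·8042·0.002 = 0 + j16.08 Ω
Step 3 — Series combination: Z_total = R + L = 543 + j16.08 Ω = 543.2∠1.7° Ω.

Z = 543 + j16.08 Ω = 543.2∠1.7° Ω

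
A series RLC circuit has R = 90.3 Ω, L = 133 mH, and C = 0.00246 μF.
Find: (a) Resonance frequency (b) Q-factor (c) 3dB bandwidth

Step 1 — Resonance: ω₀ = 1/√(LC) = 1/√(0.133·2.46e-09) = 5.528e+04 rad/s.
Step 2 — f₀ = ω₀/(2π) = 8799 Hz.
Step 3 — Series Q: Q = ω₀L/R = 5.528e+04·0.133/90.3 = 81.43.
Step 4 — Bandwidth: Δω = ω₀/Q = 678.9 rad/s; BW = Δω/(2π) = 108.1 Hz.

(a) f₀ = 8799 Hz  (b) Q = 81.43  (c) BW = 108.1 Hz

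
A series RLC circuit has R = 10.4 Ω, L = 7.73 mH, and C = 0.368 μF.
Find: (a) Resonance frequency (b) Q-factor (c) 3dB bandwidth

Step 1 — Resonance condition Im(Z)=0 gives ω₀ = 1/√(LC).
Step 2 — ω₀ = 1/√(0.00773·3.68e-07) = 1.875e+04 rad/s.
Step 3 — f₀ = ω₀/(2π) = 2984 Hz.
Step 4 — Series Q: Q = ω₀L/R = 1.875e+04·0.00773/10.4 = 13.94.
Step 5 — 3dB bandwidth: Δω = ω₀/Q = 1345 rad/s; BW = Δω/(2π) = 214.1 Hz.

(a) f₀ = 2984 Hz  (b) Q = 13.94  (c) BW = 214.1 Hz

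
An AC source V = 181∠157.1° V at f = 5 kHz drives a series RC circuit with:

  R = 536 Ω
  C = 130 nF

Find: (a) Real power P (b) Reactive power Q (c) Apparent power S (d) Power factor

Step 1 — Angular frequency: ω = 2π·f = 2π·5000 = 3.142e+04 rad/s.
Step 2 — Component impedances:
  R: Z = R = 536 Ω
  C: Z = 1/(jωC) = -j/(ω·C) = 0 - j244.9 Ω
Step 3 — Series combination: Z_total = R + C = 536 - j244.9 Ω = 589.3∠-24.6° Ω.
Step 4 — Source phasor: V = 181∠157.1° V = -166.7 + j70.43 V.
Step 5 — Current: I = V / Z = -0.307 - j0.008853 A = 0.3072∠-178.3° A.
Step 6 — Complex power: S = V·I* = 50.57 - j23.1 VA.
Step 7 — Real power: P = Re(S) = 50.57 W.
Step 8 — Reactive power: Q = Im(S) = -23.1 VAR.
Step 9 — Apparent power: |S| = 55.6 VA.
Step 10 — Power factor: PF = P/|S| = 0.9096 (leading).

(a) P = 50.57 W  (b) Q = -23.1 VAR  (c) S = 55.6 VA  (d) PF = 0.9096 (leading)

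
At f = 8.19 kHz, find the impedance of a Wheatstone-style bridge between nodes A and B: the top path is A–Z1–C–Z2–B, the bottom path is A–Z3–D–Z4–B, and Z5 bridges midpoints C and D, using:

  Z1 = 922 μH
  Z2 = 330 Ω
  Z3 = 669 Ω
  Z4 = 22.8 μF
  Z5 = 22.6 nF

Step 1 — Angular frequency: ω = 2π·f = 2π·8190 = 5.146e+04 rad/s.
Step 2 — Component impedances:
  Z1: Z = jωL = j·5.146e+04·0.000922 = 0 + j47.45 Ω
  Z2: Z = R = 330 Ω
  Z3: Z = R = 669 Ω
  Z4: Z = 1/(jωC) = -j/(ω·C) = 0 - j0.8523 Ω
  Z5: Z = 1/(jωC) = -j/(ω·C) = 0 - j859.9 Ω
Step 3 — Bridge requires nodal analysis (the Z5 bridge couples midpoints C and D, so the two paths cannot be reduced to a simple series/parallel combination). Setting node B to ground and injecting 1 A at node A, the 3-node admittance system at A, C, D solves to V_A = Z_AB = 203.3 - j30.74 Ω = 205.6∠-8.6° Ω.

Z = 203.3 - j30.74 Ω = 205.6∠-8.6° Ω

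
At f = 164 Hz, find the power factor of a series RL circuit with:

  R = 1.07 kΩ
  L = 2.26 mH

Step 1 — Angular frequency: ω = 2π·f = 2π·164 = 1030 rad/s.
Step 2 — Component impedances:
  R: Z = R = 1070 Ω
  L: Z = jωL = j·1030·0.00226 = 0 + j2.329 Ω
Step 3 — Series combination: Z_total = R + L = 1070 + j2.329 Ω = 1070∠0.1° Ω.
Step 4 — Power factor: PF = cos(φ) = Re(Z)/|Z| = 1070/1070 = 1.
Step 5 — Type: Im(Z) = 2.329 ⇒ lagging (phase φ = 0.1°).

PF = 1 (lagging, φ = 0.1°)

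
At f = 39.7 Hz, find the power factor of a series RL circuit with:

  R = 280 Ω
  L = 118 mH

Step 1 — Angular frequency: ω = 2π·f = 2π·39.7 = 249.4 rad/s.
Step 2 — Component impedances:
  R: Z = R = 280 Ω
  L: Z = jωL = j·249.4·0.118 = 0 + j29.43 Ω
Step 3 — Series combination: Z_total = R + L = 280 + j29.43 Ω = 281.5∠6.0° Ω.
Step 4 — Power factor: PF = cos(φ) = Re(Z)/|Z| = 280/281.54 = 0.9945.
Step 5 — Type: Im(Z) = 29.43 ⇒ lagging (phase φ = 6.0°).

PF = 0.9945 (lagging, φ = 6.0°)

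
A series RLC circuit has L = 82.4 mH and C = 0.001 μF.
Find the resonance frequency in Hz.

Step 1 — Resonance condition Im(Z)=0 gives ω₀ = 1/√(LC).
Step 2 — ω₀ = 1/√(0.0824·1e-09) = 1.102e+05 rad/s.
Step 3 — f₀ = ω₀/(2π) = 1.753e+04 Hz.

f₀ = 1.753e+04 Hz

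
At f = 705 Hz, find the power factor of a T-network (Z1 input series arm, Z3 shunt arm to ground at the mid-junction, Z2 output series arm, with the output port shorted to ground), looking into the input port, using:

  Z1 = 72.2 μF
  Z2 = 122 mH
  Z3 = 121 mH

Step 1 — Angular frequency: ω = 2π·f = 2π·705 = 4430 rad/s.
Step 2 — Component impedances:
  Z1: Z = 1/(jωC) = -j/(ω·C) = 0 - j3.127 Ω
  Z2: Z = jωL = j·4430·0.122 = 0 + j540.4 Ω
  Z3: Z = jωL = j·4430·0.121 = 0 + j536 Ω
Step 3 — With the output port shorted to ground, the output series arm Z2 runs from the junction to ground; the shunt arm Z3 also runs from the junction to ground. They appear in parallel: Z3 || Z2 = 0 + j269.1 Ω.
Step 4 — Series with input arm Z1: Z_in = Z1 + (Z3 || Z2) = 0 + j266 Ω = 266∠90.0° Ω.
Step 5 — Power factor: PF = cos(φ) = Re(Z)/|Z| = 0/266 = 0.
Step 6 — Type: Im(Z) = 266 ⇒ lagging (phase φ = 90.0°).

PF = 0 (lagging, φ = 90.0°)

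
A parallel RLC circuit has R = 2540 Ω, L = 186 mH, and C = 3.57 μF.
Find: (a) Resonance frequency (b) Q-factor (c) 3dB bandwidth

Step 1 — Resonance: ω₀ = 1/√(LC) = 1/√(0.186·3.57e-06) = 1227 rad/s.
Step 2 — f₀ = ω₀/(2π) = 195.3 Hz.
Step 3 — Parallel Q: Q = R/(ω₀L) = 2540/(1227·0.186) = 11.13.
Step 4 — Bandwidth: Δω = ω₀/Q = 110.3 rad/s; BW = Δω/(2π) = 17.55 Hz.

(a) f₀ = 195.3 Hz  (b) Q = 11.13  (c) BW = 17.55 Hz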